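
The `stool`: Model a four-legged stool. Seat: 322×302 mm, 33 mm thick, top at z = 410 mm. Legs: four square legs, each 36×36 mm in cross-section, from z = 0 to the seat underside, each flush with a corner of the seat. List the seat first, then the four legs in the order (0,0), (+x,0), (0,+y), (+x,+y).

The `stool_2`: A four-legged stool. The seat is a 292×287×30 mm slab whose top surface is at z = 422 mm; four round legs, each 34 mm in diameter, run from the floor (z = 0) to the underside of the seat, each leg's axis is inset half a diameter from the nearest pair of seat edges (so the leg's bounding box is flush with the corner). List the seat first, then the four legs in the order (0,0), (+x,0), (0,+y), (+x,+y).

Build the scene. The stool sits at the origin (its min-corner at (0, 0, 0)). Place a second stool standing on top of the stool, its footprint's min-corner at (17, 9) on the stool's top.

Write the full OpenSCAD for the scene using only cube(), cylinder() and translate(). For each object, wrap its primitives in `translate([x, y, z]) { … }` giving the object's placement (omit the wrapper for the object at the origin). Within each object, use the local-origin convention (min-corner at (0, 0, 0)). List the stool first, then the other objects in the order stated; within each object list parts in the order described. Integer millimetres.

translate([0, 0, 377]) cube([322, 302, 33]);
cube([36, 36, 377]);
translate([286, 0, 0]) cube([36, 36, 377]);
translate([0, 266, 0]) cube([36, 36, 377]);
translate([286, 266, 0]) cube([36, 36, 377]);
translate([17, 9, 410]) {
  translate([0, 0, 392]) cube([292, 287, 30]);
  translate([17, 17, 0]) cylinder(h = 392, r = 17);
  translate([275, 17, 0]) cylinder(h = 392, r = 17);
  translate([17, 270, 0]) cylinder(h = 392, r = 17);
  translate([275, 270, 0]) cylinder(h = 392, r = 17);
}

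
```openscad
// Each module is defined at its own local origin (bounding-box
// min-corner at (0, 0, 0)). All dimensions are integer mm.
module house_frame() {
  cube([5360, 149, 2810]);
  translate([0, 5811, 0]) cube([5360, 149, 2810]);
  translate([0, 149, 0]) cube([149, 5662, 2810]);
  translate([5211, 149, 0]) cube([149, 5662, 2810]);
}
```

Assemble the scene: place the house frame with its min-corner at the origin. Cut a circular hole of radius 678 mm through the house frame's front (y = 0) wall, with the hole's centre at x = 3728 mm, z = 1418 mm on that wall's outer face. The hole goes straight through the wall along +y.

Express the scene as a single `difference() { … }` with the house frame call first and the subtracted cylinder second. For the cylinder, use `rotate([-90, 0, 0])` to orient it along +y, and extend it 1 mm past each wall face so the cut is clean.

difference() {
  house_frame();
  translate([3728, -1, 1418]) rotate([-90, 0, 0]) cylinder(h = 151, r = 678);
}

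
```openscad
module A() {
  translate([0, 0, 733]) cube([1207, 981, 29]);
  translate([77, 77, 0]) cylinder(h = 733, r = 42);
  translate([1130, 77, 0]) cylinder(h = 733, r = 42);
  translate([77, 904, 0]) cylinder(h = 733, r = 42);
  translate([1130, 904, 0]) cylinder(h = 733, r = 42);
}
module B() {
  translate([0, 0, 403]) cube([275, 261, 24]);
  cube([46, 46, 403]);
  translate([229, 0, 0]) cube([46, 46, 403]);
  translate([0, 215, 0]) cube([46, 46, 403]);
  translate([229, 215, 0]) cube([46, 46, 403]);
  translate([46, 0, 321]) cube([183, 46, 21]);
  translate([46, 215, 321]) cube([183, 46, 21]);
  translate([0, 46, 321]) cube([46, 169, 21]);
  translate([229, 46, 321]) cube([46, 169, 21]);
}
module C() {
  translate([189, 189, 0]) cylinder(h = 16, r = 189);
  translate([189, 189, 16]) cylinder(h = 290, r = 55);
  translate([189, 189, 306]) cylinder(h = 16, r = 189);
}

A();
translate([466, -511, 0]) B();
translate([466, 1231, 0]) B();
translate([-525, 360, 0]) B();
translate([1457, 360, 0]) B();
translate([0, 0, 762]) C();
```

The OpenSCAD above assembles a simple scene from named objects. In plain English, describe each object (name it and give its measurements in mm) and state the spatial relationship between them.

A is a table: top 1207 mm (x) × 981 mm (y), 29 mm thick, upper face at z = 762 mm, on four round legs of 84 mm diameter, each leg's bounding box inset 35 mm from the nearest pair of top edges, running from z = 0 to the bottom of the top.

B is a four-legged stool. The seat is 275×261 mm, 24 mm thick, top at z = 427 mm. It stands on four square legs, each 46×46 mm in cross-section, from z = 0 to the seat underside, each flush with a corner of the seat. Four stretchers, 46 mm wide and 21 mm tall, connect adjacent legs with their undersides at z = 321 mm, each running between the inner faces of the legs it joins and aligned with the legs' outer faces on the other axis.

C is a spool: two coaxial disc flanges of radius 189 mm and thickness 16 mm, joined by a core cylinder of radius 55 mm and height 290 mm. The lower flange rests on z = 0 and the three cylinders share a vertical axis.

Four stools sit around the table at the −y, +y, −x, +x sides. The spool is on top of the table.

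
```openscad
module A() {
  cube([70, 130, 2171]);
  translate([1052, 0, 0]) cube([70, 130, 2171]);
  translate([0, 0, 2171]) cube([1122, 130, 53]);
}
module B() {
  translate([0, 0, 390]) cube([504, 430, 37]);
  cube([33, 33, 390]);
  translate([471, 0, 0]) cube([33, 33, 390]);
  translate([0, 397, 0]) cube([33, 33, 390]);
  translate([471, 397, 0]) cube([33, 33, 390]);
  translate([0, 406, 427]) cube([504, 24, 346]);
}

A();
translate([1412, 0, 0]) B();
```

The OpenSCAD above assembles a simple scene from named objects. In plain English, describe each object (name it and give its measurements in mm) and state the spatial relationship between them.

A is a door frame. The clear opening is 982 mm wide and 2171 mm high. Two 70 mm wide jambs, 130 mm deep, stand either side of the opening from the floor to the top of the opening. A 53 mm thick head sits across the top of both jambs, spanning the full outside width of the frame.

B is a chair. The seat is a 504×430×37 mm slab with its top at z = 427 mm, on four 33×33 mm corner legs (flush with the seat edges, standing on z = 0). A flat backrest 24 mm thick, 346 mm tall, spans the full seat width and rises from the seat top along its +y edge, rear face flush with the rear of the seat.

The chair is on the floor beside the door frame on its +x side.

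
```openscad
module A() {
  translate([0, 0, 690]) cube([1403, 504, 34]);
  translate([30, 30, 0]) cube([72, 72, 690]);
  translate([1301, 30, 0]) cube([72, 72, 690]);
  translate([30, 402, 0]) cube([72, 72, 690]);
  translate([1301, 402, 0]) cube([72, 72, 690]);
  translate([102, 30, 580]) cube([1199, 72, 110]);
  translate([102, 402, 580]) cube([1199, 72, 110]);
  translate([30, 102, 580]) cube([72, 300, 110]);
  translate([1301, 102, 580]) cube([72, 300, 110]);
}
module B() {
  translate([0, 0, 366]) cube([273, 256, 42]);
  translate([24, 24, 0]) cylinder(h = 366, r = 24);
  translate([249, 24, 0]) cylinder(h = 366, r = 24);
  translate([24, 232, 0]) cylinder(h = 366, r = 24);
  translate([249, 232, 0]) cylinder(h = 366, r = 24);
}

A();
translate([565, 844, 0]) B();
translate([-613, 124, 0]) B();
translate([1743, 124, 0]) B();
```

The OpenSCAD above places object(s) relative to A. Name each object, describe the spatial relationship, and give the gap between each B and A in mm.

Each stool's nearest face is 340 mm from the table's bounding box.

A is a table. B is a stool. Three stools sit around the table at the +y, −x, +x sides. The gap between each stool and the table is 340 mm.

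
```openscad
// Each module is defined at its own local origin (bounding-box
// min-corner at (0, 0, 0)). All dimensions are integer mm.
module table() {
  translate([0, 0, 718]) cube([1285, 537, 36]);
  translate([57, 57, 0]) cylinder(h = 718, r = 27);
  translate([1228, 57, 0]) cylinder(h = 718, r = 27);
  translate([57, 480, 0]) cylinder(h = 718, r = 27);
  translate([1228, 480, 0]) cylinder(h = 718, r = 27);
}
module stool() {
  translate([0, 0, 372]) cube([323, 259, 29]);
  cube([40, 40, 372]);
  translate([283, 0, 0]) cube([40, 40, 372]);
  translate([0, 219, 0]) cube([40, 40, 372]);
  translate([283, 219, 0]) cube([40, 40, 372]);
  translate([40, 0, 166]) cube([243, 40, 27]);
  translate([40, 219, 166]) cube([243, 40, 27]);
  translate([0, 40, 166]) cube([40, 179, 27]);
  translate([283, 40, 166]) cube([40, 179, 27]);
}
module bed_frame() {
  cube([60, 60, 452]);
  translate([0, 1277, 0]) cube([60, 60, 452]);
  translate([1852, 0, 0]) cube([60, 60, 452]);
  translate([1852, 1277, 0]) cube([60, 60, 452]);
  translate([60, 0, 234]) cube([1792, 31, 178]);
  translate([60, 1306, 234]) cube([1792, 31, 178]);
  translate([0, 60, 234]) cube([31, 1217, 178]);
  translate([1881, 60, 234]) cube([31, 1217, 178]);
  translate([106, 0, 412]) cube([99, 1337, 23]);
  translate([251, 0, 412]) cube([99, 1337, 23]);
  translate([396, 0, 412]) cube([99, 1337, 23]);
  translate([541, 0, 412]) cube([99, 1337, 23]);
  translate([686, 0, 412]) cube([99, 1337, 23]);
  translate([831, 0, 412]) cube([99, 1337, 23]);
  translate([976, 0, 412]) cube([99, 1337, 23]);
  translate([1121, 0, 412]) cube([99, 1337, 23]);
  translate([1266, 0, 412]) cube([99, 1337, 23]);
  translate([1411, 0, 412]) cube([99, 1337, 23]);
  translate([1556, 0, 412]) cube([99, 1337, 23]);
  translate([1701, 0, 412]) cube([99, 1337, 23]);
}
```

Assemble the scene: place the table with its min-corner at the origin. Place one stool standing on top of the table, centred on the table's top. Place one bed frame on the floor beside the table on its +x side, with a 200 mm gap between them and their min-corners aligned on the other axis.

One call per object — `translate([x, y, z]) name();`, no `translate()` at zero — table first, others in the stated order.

table();
translate([481, 139, 754]) stool();
translate([1485, 0, 0]) bed_frame();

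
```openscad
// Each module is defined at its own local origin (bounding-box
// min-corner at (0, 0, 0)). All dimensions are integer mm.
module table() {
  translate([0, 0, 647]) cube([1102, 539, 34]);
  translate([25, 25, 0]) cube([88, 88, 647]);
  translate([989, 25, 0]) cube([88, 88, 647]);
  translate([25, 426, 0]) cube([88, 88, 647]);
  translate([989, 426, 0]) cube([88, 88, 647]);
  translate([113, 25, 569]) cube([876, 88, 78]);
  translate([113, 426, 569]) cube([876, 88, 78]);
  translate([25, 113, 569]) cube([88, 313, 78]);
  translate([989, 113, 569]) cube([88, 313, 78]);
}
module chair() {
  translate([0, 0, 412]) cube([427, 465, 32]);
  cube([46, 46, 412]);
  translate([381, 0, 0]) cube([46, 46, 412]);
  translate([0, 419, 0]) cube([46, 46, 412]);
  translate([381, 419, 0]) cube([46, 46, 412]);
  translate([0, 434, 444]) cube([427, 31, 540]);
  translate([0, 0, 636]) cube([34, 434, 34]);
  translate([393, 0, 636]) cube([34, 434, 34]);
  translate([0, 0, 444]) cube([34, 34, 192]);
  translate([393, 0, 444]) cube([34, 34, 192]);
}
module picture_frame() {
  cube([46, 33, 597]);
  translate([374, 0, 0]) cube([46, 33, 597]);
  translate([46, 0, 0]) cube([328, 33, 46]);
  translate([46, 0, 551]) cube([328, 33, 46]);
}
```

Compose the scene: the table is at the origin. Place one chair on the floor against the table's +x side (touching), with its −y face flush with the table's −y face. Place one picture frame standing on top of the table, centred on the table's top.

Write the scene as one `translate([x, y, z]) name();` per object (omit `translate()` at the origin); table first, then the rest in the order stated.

table();
translate([1102, 0, 0]) chair();
translate([341, 253, 681]) picture_frame();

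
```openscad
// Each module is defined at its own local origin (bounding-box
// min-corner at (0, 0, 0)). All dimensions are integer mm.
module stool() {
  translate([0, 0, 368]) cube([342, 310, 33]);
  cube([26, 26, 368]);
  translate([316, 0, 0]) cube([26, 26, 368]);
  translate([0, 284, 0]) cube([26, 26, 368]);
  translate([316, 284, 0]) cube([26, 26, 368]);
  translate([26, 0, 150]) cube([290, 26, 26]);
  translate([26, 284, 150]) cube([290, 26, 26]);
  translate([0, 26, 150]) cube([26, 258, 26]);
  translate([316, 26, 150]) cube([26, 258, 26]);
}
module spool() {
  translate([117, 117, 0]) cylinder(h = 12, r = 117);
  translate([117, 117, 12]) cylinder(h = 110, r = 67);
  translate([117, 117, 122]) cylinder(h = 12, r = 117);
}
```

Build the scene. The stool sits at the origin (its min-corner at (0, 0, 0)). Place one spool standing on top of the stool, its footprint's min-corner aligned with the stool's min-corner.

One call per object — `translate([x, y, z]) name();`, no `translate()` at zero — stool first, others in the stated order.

stool();
translate([0, 0, 401]) spool();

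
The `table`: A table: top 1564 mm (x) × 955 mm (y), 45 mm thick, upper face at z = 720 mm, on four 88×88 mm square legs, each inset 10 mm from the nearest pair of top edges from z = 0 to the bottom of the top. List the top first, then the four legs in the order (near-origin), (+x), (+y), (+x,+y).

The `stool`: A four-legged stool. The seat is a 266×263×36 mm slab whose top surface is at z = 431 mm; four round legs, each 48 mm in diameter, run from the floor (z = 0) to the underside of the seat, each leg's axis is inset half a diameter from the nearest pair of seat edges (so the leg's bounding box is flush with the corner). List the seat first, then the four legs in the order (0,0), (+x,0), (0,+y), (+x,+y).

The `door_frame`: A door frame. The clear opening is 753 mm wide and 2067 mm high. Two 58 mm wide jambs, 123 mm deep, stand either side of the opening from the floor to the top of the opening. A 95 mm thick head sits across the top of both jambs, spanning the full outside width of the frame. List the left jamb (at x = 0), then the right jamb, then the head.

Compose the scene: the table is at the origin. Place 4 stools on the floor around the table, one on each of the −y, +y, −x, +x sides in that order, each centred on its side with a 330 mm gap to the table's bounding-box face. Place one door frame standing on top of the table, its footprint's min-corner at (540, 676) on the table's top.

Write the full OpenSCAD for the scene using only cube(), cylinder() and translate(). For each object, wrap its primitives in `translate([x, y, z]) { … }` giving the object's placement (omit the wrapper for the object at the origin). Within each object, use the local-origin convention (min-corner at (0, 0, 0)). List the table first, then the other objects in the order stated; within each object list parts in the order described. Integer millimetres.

translate([0, 0, 675]) cube([1564, 955, 45]);
translate([10, 10, 0]) cube([88, 88, 675]);
translate([1466, 10, 0]) cube([88, 88, 675]);
translate([10, 857, 0]) cube([88, 88, 675]);
translate([1466, 857, 0]) cube([88, 88, 675]);
translate([649, -593, 0]) {
  translate([0, 0, 395]) cube([266, 263, 36]);
  translate([24, 24, 0]) cylinder(h = 395, r = 24);
  translate([242, 24, 0]) cylinder(h = 395, r = 24);
  translate([24, 239, 0]) cylinder(h = 395, r = 24);
  translate([242, 239, 0]) cylinder(h = 395, r = 24);
}
translate([649, 1285, 0]) {
  translate([0, 0, 395]) cube([266, 263, 36]);
  translate([24, 24, 0]) cylinder(h = 395, r = 24);
  translate([242, 24, 0]) cylinder(h = 395, r = 24);
  translate([24, 239, 0]) cylinder(h = 395, r = 24);
  translate([242, 239, 0]) cylinder(h = 395, r = 24);
}
translate([-596, 346, 0]) {
  translate([0, 0, 395]) cube([266, 263, 36]);
  translate([24, 24, 0]) cylinder(h = 395, r = 24);
  translate([242, 24, 0]) cylinder(h = 395, r = 24);
  translate([24, 239, 0]) cylinder(h = 395, r = 24);
  translate([242, 239, 0]) cylinder(h = 395, r = 24);
}
translate([1894, 346, 0]) {
  translate([0, 0, 395]) cube([266, 263, 36]);
  translate([24, 24, 0]) cylinder(h = 395, r = 24);
  translate([242, 24, 0]) cylinder(h = 395, r = 24);
  translate([24, 239, 0]) cylinder(h = 395, r = 24);
  translate([242, 239, 0]) cylinder(h = 395, r = 24);
}
translate([540, 676, 720]) {
  cube([58, 123, 2067]);
  translate([811, 0, 0]) cube([58, 123, 2067]);
  translate([0, 0, 2067]) cube([869, 123, 95]);
}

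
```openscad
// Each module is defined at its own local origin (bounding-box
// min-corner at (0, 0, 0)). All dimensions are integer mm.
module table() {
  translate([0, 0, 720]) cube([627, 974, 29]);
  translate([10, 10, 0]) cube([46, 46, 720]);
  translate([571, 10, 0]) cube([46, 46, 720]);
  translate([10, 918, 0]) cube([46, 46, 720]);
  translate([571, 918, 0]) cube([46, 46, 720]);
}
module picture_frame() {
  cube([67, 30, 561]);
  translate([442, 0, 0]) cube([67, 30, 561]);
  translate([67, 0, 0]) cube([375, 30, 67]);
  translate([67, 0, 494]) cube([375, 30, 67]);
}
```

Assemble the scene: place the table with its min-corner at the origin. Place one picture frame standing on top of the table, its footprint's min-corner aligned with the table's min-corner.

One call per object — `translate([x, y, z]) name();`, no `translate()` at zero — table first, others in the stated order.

table();
translate([0, 0, 749]) picture_frame();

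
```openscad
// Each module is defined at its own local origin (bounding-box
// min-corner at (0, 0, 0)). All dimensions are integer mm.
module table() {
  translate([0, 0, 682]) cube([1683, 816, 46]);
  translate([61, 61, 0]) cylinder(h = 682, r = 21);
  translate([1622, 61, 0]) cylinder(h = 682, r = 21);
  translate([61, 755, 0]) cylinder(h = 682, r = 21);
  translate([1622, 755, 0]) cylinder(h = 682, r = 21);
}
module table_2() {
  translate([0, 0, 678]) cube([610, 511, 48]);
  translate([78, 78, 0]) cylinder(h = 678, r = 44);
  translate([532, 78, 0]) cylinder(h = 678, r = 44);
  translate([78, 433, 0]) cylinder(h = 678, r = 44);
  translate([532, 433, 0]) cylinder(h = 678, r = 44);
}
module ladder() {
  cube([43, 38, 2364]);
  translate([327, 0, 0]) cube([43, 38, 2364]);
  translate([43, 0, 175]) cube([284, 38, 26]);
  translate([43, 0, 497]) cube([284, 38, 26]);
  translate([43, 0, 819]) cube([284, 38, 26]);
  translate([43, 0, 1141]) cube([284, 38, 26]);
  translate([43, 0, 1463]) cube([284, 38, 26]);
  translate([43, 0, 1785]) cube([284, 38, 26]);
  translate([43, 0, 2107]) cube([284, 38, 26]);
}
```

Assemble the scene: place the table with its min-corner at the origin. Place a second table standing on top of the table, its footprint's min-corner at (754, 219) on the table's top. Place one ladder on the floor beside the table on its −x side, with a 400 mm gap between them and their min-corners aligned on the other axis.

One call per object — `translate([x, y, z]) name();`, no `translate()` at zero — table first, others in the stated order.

table();
translate([754, 219, 728]) table_2();
translate([-770, 0, 0]) ladder();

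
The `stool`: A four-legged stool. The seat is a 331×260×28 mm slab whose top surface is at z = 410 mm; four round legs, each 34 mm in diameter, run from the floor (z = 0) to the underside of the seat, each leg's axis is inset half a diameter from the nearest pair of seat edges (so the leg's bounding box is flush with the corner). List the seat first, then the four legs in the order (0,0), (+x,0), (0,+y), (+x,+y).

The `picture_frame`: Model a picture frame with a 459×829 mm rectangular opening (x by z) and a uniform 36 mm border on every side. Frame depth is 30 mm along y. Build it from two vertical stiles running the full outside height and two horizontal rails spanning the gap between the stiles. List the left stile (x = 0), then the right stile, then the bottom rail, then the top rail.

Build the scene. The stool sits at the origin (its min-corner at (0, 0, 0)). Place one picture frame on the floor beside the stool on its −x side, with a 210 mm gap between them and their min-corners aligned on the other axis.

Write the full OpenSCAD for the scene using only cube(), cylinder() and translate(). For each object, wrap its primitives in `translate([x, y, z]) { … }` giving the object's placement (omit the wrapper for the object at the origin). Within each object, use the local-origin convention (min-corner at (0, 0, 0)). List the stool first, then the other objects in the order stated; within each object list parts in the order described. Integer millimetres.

translate([0, 0, 382]) cube([331, 260, 28]);
translate([17, 17, 0]) cylinder(h = 382, r = 17);
translate([314, 17, 0]) cylinder(h = 382, r = 17);
translate([17, 243, 0]) cylinder(h = 382, r = 17);
translate([314, 243, 0]) cylinder(h = 382, r = 17);
translate([-741, 0, 0]) {
  cube([36, 30, 901]);
  translate([495, 0, 0]) cube([36, 30, 901]);
  translate([36, 0, 0]) cube([459, 30, 36]);
  translate([36, 0, 865]) cube([459, 30, 36]);
}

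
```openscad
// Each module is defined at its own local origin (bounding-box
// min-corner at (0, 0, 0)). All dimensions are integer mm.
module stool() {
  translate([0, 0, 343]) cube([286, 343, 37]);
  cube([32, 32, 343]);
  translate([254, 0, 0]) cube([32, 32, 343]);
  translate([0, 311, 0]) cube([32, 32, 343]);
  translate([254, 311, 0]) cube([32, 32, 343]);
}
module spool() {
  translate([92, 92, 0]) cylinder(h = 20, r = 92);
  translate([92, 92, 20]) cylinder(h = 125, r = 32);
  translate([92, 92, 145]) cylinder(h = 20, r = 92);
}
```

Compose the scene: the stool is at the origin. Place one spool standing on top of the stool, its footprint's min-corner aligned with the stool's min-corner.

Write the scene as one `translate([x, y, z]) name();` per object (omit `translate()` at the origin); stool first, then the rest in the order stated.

stool();
translate([0, 0, 380]) spool();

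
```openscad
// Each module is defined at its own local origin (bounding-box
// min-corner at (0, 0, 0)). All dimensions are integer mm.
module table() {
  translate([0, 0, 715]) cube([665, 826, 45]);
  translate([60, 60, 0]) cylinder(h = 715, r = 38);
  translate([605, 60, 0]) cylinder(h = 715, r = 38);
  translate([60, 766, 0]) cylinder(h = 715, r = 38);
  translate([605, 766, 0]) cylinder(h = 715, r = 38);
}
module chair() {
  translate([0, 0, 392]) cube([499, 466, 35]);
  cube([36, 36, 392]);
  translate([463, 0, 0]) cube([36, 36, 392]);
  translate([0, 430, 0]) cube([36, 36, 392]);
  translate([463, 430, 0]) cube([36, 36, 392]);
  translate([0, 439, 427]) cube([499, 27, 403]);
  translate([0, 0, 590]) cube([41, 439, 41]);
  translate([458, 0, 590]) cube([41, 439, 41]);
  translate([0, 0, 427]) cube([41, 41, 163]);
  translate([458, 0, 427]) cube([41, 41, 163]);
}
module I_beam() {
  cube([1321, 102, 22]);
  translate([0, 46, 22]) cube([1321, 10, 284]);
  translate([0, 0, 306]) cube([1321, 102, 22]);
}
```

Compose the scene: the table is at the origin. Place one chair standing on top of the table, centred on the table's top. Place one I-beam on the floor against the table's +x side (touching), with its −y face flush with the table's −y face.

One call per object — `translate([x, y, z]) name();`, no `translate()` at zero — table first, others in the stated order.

table();
translate([83, 180, 760]) chair();
translate([665, 0, 0]) I_beam();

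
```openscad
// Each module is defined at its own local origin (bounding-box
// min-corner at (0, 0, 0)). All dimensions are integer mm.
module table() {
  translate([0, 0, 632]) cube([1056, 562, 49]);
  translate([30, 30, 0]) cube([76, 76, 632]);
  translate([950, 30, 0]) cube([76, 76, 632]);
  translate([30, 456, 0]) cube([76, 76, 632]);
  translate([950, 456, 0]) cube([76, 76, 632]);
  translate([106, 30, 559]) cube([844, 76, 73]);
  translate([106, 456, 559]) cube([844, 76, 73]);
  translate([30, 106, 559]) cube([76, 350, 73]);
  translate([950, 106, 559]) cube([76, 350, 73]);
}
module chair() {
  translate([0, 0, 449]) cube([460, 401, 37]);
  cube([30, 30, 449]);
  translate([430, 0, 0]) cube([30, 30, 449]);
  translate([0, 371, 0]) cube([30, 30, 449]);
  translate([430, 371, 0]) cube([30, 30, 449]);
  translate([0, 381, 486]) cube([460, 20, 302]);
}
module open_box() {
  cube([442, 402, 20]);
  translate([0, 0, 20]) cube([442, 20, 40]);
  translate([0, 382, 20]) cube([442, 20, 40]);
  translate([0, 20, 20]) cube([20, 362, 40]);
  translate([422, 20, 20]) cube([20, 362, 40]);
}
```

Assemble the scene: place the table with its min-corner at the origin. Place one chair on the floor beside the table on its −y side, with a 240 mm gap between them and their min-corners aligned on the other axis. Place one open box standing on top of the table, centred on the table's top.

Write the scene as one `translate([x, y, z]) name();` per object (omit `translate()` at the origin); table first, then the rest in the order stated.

table();
translate([0, -641, 0]) chair();
translate([307, 80, 681]) open_box();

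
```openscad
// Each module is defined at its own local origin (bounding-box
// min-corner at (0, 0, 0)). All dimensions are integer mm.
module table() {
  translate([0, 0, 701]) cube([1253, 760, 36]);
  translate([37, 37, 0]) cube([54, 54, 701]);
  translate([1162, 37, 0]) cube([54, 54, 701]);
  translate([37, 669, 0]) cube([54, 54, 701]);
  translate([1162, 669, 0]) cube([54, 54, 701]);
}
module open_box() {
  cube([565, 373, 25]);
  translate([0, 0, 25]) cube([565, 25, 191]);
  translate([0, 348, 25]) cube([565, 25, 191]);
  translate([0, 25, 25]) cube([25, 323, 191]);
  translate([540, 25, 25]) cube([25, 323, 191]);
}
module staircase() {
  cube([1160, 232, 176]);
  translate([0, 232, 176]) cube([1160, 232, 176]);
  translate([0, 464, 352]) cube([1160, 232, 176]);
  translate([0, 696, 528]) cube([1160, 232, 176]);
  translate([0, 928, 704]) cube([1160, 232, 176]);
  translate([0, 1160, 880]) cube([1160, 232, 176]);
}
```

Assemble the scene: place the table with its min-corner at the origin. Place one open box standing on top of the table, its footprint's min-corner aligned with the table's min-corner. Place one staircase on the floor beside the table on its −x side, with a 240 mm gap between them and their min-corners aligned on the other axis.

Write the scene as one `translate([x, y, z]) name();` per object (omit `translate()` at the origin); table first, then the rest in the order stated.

table();
translate([0, 0, 737]) open_box();
translate([-1400, 0, 0]) staircase();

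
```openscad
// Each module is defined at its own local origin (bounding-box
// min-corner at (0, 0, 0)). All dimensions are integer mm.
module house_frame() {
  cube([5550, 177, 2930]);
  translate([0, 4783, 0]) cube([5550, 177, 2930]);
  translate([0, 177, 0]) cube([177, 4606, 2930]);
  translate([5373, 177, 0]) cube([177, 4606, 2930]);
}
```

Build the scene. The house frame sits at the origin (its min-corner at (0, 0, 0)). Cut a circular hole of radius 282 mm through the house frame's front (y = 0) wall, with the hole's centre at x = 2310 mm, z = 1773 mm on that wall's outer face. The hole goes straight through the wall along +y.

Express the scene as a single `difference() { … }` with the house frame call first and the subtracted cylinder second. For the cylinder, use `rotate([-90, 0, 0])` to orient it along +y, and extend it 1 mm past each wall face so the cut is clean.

difference() {
  house_frame();
  translate([2310, -1, 1773]) rotate([-90, 0, 0]) cylinder(h = 179, r = 282);
}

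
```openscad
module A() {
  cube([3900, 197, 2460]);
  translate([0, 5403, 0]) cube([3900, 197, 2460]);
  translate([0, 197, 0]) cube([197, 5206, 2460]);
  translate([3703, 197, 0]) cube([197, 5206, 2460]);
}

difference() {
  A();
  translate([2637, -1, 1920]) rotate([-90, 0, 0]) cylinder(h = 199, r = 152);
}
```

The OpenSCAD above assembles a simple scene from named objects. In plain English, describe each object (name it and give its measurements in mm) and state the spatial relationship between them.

A is a box-shaped house frame (walls only): outside footprint 3900×5600 mm, wall height 2460 mm, wall thickness 197 mm. The two y-facing walls run the full x-width; the two x-facing walls fit between the inner faces of the y-facing walls.

The house frame has a circular hole of radius 152 mm through its front wall, centred at (x = 2637, z = 1920).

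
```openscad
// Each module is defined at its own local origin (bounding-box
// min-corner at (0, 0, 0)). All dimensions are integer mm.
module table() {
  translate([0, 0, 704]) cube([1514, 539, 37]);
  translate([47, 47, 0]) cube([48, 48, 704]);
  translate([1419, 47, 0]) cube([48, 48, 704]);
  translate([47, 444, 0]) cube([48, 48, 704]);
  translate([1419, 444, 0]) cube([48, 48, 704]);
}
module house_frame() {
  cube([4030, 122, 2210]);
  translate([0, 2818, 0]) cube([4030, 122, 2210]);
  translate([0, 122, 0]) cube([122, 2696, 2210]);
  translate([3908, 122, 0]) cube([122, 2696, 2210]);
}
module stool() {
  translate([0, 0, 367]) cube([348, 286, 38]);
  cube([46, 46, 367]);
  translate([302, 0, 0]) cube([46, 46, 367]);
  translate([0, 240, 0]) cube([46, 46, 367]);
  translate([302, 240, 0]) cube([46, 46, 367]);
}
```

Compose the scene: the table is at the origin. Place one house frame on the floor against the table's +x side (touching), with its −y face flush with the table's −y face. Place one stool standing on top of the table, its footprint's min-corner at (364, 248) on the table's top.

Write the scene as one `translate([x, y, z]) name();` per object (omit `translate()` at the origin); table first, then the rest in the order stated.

table();
translate([1514, 0, 0]) house_frame();
translate([364, 248, 741]) stool();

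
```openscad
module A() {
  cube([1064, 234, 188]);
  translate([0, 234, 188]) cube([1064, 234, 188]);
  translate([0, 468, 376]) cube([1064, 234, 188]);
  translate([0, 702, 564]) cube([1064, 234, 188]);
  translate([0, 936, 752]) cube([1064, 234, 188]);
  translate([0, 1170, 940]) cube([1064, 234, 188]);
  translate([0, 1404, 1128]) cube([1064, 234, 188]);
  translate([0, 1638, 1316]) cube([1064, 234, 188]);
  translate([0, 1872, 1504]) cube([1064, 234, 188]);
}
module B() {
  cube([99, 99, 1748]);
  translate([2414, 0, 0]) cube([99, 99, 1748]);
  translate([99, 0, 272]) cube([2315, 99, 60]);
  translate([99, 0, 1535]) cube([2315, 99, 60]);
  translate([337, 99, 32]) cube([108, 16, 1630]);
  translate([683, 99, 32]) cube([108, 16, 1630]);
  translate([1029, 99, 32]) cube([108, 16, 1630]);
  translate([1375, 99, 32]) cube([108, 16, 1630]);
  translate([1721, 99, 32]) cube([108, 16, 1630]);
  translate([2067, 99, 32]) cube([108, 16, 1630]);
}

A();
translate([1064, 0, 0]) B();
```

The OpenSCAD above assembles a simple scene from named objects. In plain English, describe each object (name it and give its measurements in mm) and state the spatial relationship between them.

A is a run of 9 identical solid stair steps. Each tread is 1064×234 mm and each step block is 188 mm high. Step 1 rests on the floor; step k is offset from step 1 by (k−1)×234 mm in y and (k−1)×188 mm in z.

B is a fence section. Two 99×99 mm posts, 1748 mm tall, stand on the floor with a clear span of 2315 mm between their inner faces. Two horizontal rails of 99×60 mm section span the gap between the posts with their undersides at z = 272 mm and z = 1535 mm, flush with the posts' −y face. 6 pickets, each 108 mm wide, 16 mm thick and 1630 mm tall, are fixed to the +y face of the rails with their bottoms at z = 32 mm, evenly spaced across the span with equal gaps (rounded down to the nearest mm) at the −x end and between each pair — any rounding remainder accumulates at the +x end.

The fence section is against the staircase's +x side, with their −y faces flush.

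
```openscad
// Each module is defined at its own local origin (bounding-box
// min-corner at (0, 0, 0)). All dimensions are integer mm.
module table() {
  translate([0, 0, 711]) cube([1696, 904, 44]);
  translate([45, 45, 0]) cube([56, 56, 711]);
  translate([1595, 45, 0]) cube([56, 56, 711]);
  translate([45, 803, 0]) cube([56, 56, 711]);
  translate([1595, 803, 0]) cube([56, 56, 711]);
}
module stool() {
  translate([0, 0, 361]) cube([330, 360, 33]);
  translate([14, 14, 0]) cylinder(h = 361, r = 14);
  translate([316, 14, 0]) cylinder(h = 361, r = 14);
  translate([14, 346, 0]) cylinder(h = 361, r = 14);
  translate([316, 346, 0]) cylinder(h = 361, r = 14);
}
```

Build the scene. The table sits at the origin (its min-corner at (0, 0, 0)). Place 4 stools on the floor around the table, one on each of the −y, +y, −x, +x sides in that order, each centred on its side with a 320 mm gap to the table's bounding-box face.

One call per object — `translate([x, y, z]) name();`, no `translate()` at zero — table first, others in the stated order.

table();
translate([683, -680, 0]) stool();
translate([683, 1224, 0]) stool();
translate([-650, 272, 0]) stool();
translate([2016, 272, 0]) stool();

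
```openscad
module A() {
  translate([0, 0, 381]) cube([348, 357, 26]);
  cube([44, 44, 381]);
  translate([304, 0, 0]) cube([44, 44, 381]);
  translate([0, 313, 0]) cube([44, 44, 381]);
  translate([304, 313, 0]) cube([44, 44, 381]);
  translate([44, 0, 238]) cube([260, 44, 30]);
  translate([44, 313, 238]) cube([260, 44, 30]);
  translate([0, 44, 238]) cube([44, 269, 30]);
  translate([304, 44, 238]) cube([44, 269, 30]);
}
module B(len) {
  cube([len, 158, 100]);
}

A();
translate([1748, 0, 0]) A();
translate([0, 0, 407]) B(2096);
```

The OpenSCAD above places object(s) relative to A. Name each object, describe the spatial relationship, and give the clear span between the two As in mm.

A is a stool. B is a beam. A beam spans the tops of two stools. The clear span between the two stools is 1400 mm.

Second stool starts at x = 1748; first ends at x = 348; clear span = 1748 − 348 = 1400 mm.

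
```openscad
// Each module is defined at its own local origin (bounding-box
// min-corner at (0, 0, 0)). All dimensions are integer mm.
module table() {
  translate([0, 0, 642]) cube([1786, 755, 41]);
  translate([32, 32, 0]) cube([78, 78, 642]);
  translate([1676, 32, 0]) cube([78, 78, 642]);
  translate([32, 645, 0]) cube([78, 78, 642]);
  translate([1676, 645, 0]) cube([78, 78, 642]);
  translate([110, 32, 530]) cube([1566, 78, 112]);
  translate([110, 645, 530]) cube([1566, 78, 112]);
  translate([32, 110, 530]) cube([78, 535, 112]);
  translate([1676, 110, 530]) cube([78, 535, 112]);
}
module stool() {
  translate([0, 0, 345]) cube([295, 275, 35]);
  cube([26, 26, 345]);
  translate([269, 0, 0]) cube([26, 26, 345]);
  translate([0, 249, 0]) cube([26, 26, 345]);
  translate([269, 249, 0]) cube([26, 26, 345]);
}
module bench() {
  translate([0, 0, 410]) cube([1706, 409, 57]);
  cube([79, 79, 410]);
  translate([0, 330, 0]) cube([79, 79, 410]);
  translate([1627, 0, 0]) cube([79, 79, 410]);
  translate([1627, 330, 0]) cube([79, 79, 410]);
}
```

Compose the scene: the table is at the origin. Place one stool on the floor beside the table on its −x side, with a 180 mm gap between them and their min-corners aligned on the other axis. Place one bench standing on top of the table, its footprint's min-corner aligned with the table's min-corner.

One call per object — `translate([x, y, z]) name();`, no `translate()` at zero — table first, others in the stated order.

table();
translate([-475, 0, 0]) stool();
translate([0, 0, 683]) bench();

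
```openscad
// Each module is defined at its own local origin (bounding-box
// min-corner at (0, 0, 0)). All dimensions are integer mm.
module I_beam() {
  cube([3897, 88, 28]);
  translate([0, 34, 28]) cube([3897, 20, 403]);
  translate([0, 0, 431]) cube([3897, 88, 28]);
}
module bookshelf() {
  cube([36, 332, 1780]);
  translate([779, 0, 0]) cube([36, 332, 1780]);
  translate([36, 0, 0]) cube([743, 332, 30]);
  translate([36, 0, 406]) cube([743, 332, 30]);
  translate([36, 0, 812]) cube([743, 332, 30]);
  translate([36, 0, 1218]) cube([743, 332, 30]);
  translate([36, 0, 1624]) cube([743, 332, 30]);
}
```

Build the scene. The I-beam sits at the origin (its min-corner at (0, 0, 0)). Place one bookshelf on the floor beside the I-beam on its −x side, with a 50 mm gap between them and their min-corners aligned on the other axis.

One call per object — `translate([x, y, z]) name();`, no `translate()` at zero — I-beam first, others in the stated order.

I_beam();
translate([-865, 0, 0]) bookshelf();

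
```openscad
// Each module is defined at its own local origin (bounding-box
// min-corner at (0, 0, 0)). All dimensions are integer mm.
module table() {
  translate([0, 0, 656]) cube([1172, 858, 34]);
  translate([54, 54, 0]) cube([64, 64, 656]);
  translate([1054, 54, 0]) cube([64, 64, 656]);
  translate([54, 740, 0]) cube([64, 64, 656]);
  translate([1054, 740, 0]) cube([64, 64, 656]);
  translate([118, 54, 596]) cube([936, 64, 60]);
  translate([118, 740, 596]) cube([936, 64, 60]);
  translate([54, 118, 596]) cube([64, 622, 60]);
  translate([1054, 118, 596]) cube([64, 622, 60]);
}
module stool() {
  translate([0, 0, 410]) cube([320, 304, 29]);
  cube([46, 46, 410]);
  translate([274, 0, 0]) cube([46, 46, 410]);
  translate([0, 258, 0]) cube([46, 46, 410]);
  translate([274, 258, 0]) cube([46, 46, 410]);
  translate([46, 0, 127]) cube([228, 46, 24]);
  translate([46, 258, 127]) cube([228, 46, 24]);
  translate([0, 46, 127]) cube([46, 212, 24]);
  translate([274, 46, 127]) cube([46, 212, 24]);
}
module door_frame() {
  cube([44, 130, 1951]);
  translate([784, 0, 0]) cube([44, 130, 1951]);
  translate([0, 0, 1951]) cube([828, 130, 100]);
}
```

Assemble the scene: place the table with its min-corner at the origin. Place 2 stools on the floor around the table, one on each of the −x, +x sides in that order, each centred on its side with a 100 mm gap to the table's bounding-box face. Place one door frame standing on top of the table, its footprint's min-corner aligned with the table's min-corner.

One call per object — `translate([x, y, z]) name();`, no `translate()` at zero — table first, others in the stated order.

table();
translate([-420, 277, 0]) stool();
translate([1272, 277, 0]) stool();
translate([0, 0, 690]) door_frame();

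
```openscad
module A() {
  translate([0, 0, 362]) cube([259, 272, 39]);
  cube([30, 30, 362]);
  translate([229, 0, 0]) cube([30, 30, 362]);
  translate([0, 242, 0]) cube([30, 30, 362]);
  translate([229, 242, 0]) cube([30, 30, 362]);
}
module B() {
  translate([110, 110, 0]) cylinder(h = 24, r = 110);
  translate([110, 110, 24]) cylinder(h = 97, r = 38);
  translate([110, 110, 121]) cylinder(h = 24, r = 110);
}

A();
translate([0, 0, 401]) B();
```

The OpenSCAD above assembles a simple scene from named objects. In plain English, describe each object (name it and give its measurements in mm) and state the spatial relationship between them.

A is a four-legged stool. The seat is 259×272 mm, 39 mm thick, top at z = 401 mm. It stands on four square legs, each 30×30 mm in cross-section, from z = 0 to the seat underside, each flush with a corner of the seat.

B is a spool: two coaxial disc flanges of radius 110 mm and thickness 24 mm, joined by a core cylinder of radius 38 mm and height 97 mm. The lower flange rests on z = 0 and the three cylinders share a vertical axis.

The spool is on top of the stool.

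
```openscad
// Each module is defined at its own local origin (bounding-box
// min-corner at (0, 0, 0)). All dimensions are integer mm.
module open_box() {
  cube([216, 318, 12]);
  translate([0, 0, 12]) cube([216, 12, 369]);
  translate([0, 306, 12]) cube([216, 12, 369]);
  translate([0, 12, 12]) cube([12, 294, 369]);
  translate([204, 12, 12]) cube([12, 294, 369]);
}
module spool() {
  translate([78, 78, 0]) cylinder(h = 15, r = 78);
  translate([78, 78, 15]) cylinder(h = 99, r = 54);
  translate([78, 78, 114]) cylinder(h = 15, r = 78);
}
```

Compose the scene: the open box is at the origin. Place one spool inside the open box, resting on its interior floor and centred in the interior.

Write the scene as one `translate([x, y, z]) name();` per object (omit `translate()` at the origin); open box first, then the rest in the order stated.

open_box();
translate([30, 81, 12]) spool();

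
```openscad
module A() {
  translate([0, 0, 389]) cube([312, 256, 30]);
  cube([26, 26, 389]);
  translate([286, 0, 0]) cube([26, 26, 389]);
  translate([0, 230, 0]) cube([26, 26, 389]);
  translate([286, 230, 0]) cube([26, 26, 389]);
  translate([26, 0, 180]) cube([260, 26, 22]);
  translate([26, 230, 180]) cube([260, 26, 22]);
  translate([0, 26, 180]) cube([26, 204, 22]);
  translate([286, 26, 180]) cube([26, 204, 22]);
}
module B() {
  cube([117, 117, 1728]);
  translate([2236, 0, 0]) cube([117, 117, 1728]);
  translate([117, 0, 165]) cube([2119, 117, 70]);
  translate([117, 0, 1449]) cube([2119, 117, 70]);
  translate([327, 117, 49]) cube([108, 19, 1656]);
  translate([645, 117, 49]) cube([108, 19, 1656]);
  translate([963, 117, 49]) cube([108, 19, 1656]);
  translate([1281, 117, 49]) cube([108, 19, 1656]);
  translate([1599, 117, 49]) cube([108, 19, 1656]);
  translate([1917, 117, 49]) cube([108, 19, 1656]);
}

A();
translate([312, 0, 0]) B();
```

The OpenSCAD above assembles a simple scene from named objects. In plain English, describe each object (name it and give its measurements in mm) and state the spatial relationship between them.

A is a four-legged stool. The seat is 312×256 mm, 30 mm thick, top at z = 419 mm. It stands on four square legs, each 26×26 mm in cross-section, from z = 0 to the seat underside, each flush with a corner of the seat. Four stretchers, 26 mm wide and 22 mm tall, connect adjacent legs with their undersides at z = 180 mm, each running between the inner faces of the legs it joins and aligned with the legs' outer faces on the other axis.

B is a fence section. Two 117×117 mm posts, 1728 mm tall, stand on the floor with a clear span of 2119 mm between their inner faces. Two horizontal rails of 117×70 mm section span the gap between the posts with their undersides at z = 165 mm and z = 1449 mm, flush with the posts' −y face. 6 pickets, each 108 mm wide, 19 mm thick and 1656 mm tall, are fixed to the +y face of the rails with their bottoms at z = 49 mm, evenly spaced across the span with equal gaps (rounded down to the nearest mm) at the −x end and between each pair — any rounding remainder accumulates at the +x end.

The fence section is against the stool's +x side, with their −y faces flush.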